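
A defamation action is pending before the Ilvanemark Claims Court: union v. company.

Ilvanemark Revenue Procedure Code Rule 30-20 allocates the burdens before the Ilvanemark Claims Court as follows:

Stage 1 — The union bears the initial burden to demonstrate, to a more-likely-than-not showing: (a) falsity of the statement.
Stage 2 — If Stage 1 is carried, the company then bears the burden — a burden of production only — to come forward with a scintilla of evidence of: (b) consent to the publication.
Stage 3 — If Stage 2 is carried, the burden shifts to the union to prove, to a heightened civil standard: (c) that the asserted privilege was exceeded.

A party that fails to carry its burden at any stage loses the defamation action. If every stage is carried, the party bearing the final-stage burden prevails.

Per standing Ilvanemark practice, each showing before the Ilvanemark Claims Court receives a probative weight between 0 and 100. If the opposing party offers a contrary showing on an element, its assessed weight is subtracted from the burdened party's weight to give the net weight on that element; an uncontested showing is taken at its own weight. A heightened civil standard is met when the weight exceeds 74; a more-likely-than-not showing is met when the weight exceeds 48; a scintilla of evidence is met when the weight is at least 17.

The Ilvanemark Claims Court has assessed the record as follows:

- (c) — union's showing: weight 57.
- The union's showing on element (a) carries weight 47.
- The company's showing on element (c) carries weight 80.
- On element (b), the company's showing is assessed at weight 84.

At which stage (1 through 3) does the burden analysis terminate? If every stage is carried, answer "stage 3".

stage 1

Stage 1 — burden on union; standard: a more-likely-than-not showing (weight exceeds 48).
    (a): 47 ≤ 48 [not met]
  Stage 1 not carried; the union fails its burden.
So the company prevails.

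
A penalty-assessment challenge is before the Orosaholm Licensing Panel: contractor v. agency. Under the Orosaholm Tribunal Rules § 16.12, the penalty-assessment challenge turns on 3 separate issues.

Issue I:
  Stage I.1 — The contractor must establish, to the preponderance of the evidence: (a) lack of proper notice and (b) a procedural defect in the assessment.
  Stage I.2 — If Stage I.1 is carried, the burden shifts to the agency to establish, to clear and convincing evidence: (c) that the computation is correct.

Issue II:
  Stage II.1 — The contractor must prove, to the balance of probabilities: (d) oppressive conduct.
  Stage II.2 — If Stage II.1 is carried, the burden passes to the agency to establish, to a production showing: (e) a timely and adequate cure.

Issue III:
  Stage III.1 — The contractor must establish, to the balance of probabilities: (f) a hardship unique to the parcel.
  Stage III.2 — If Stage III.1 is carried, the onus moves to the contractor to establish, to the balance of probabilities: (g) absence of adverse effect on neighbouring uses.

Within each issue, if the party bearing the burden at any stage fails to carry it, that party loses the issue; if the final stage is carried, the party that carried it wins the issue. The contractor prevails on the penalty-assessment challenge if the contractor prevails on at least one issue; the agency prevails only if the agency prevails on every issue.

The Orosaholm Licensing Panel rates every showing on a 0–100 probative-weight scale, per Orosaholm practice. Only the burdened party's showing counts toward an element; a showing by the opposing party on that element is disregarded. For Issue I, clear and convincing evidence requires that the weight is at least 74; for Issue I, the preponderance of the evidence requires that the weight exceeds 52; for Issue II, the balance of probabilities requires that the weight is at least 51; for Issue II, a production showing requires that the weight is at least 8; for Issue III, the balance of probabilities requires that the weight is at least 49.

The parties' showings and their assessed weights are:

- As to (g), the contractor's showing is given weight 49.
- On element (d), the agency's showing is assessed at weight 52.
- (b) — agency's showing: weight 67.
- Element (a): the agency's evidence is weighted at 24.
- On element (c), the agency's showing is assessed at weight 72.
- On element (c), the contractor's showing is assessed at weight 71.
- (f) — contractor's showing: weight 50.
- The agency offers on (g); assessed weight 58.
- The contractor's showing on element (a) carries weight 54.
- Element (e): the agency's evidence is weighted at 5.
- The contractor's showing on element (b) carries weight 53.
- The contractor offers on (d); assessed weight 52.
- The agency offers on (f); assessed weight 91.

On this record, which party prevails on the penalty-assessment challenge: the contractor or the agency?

contractor

— Issue I —
Stage I.1 (contractor, the preponderance of the evidence, weight exceeds 52): (a) 54 (agency's 24 disregarded) > 52 — meets; (b) 53 (agency's 67 disregarded) > 52 — meets.
  Stage I.1 is satisfied; the onus moves to the agency.
Stage I.2 (agency, clear and convincing evidence, weight is at least 74): (c) 72 (contractor's 71 disregarded) < 74 — fails.
  Stage I.2 not carried; the agency fails its burden.
So the contractor prevails on this issue.
— Issue II —
At Stage II.1 the contractor must meet the balance of probabilities (weight is at least 51): on (d) the weight is 52 (the agency's 52 is given no effect), ≥ 51, so (d) meets the standard.
  The contractor carries Stage II.1; the agency now bears the burden.
At Stage II.2 the agency must meet a production showing (weight is at least 8): on (e) the weight is 5, which does not reach 8, so (e) does not meet the standard.
  Stage II.2 not carried; the agency fails its burden.
The contractor prevails on this issue.
— Issue III —
At Stage III.1 the contractor must meet the balance of probabilities (weight is at least 49): on (f) the weight is 50 (the agency's 91 is given no effect), ≥ 49, so (f) meets the standard.
  Stage III.1 carried; the burden remains with the contractor.
At Stage III.2 the contractor must meet the balance of probabilities (weight is at least 49): on (g) the weight is 49 (the agency's 58 is given no effect), ≥ 49, so (g) meets the standard.
  Stage III.2 carried; the final stage is satisfied.
All stages carried — the contractor prevails on this issue.
Per-issue: Issue I → contractor; Issue II → contractor; Issue III → contractor. The contractor must prevail on at least one issue; overall, the contractor prevails.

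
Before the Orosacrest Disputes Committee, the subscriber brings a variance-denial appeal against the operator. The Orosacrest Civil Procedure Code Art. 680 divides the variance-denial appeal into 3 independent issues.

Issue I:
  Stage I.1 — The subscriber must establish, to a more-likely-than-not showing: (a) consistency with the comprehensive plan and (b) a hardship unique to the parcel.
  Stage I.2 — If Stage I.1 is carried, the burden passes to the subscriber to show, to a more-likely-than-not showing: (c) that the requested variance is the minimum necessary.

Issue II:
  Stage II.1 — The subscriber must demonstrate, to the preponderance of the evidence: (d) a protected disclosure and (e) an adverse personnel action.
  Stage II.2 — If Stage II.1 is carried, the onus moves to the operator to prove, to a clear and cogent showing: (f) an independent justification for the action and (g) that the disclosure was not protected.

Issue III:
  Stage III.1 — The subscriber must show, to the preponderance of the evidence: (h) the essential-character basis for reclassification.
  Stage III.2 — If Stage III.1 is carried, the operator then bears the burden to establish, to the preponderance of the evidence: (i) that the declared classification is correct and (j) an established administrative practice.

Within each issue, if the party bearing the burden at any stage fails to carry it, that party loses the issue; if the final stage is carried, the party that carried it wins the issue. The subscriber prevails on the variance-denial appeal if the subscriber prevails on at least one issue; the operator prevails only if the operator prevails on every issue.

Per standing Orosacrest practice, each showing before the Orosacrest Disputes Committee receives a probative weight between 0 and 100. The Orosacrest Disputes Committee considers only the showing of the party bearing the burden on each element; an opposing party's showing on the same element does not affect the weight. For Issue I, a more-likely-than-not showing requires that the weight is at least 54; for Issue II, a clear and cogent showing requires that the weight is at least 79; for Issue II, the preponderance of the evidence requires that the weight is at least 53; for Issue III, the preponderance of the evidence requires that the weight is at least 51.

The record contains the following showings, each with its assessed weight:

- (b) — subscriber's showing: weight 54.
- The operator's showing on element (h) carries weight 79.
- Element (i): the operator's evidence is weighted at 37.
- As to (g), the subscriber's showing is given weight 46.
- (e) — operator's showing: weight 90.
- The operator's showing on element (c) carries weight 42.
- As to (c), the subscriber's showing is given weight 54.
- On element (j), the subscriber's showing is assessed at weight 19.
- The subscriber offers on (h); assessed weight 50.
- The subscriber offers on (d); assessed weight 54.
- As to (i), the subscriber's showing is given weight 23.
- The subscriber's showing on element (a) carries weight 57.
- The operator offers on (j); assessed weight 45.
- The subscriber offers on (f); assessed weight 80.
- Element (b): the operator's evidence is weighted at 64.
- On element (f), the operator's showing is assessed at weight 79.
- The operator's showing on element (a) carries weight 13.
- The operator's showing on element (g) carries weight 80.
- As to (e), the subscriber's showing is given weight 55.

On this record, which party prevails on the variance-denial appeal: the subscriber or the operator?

subscriber

— Issue I —
Stage I.1 — burden on subscriber; standard: a more-likely-than-not showing (weight is at least 54).
    (a): 57 (operator's 13 disregarded) ≥ 54 [met]
    (b): 54 (operator's 64 disregarded) ≥ 54 [met]
  All elements met. The subscriber retains the burden for Stage I.2.
Stage I.2 — burden on subscriber; standard: a more-likely-than-not showing (weight is at least 54).
    (c): 54 (operator's 42 disregarded) ≥ 54 [met]
  The subscriber carries the last stage.
Every stage carried; the subscriber prevails on this issue.
— Issue II —
At Stage II.1 the subscriber must meet the preponderance of the evidence (weight is at least 53): on (d) the weight is 54, which does reach 53, so (d) meets the standard; on (e) the weight is 55 (the operator's 90 is given no effect), ≥ 53, so (e) meets the standard.
  Stage II.1 is satisfied; the onus moves to the operator.
At Stage II.2 the operator must meet a clear and cogent showing (weight is at least 79): on (f) the weight is 79 (the subscriber's 80 is given no effect), ≥ 79, so (f) meets the standard; on (g) the weight is 80 (the subscriber's 46 is given no effect), ≥ 79, so (g) meets the standard.
  The operator carries the last stage.
Every stage carried; the operator prevails on this issue.
— Issue III —
Stage III.1 (subscriber, the preponderance of the evidence, weight is at least 51): (h) 50 (operator's 79 disregarded) < 51 — fails.
  Stage III.1 not carried; the subscriber fails its burden.
The analysis ends at Stage III.1; the operator prevails on this issue.
Per-issue: Issue I → subscriber; Issue II → operator; Issue III → operator. The subscriber must prevail on at least one issue; overall, the subscriber prevails.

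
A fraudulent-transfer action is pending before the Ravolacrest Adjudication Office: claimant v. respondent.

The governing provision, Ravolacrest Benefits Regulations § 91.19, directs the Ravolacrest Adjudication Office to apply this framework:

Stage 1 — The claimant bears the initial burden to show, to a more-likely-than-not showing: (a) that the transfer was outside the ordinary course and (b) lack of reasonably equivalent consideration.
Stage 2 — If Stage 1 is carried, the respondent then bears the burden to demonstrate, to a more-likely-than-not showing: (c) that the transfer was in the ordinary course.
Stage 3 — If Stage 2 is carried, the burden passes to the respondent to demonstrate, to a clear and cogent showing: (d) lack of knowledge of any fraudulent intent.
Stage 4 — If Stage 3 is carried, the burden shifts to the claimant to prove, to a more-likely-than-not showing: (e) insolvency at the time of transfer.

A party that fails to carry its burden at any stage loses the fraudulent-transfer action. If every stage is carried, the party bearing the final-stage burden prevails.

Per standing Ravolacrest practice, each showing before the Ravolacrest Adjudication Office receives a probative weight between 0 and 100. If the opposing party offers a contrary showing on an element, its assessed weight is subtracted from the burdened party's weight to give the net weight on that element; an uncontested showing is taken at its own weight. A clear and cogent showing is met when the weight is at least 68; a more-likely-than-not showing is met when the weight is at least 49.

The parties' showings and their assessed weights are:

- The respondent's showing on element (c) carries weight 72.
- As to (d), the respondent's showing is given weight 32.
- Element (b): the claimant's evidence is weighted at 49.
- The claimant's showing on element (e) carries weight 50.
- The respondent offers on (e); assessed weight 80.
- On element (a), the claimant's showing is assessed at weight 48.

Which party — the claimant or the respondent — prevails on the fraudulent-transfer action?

Stage 1 — burden on claimant; standard: a more-likely-than-not showing (weight is at least 49).
    (a): 48 < 49 [not met]
    (b): 49 ≥ 49 [met]
  The claimant does not carry Stage 1.
So the respondent prevails.

respondent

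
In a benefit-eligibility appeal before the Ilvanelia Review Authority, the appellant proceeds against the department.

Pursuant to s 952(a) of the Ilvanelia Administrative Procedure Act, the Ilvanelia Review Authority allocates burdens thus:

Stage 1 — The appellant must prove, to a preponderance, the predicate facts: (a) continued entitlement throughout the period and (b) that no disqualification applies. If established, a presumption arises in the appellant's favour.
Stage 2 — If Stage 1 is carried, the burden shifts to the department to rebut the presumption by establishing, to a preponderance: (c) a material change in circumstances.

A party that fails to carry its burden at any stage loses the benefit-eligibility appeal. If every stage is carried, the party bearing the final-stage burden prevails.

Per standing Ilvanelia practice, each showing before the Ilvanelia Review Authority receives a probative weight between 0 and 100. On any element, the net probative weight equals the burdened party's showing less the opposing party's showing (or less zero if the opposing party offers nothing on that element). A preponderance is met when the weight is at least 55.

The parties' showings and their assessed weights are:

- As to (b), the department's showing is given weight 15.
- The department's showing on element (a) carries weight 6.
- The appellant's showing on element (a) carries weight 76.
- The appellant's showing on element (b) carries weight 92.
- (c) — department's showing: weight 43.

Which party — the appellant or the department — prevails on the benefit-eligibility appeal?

At Stage 1 the appellant must meet a preponderance (weight is at least 55): on (a) the weight is 76 less the opposing 6 gives net 70, ≥ 55, so (a) meets the standard; on (b) the weight is 92 less the opposing 15 gives net 77, ≥ 55, so (b) meets the standard.
  The appellant carries Stage 1; the department now bears the burden.
At Stage 2 the department must meet a preponderance (weight is at least 55): on (c) the weight is 43, < 55, so (c) does not meet the standard.
  The department does not carry Stage 2.
The analysis ends at Stage 2; the appellant prevails.

appellant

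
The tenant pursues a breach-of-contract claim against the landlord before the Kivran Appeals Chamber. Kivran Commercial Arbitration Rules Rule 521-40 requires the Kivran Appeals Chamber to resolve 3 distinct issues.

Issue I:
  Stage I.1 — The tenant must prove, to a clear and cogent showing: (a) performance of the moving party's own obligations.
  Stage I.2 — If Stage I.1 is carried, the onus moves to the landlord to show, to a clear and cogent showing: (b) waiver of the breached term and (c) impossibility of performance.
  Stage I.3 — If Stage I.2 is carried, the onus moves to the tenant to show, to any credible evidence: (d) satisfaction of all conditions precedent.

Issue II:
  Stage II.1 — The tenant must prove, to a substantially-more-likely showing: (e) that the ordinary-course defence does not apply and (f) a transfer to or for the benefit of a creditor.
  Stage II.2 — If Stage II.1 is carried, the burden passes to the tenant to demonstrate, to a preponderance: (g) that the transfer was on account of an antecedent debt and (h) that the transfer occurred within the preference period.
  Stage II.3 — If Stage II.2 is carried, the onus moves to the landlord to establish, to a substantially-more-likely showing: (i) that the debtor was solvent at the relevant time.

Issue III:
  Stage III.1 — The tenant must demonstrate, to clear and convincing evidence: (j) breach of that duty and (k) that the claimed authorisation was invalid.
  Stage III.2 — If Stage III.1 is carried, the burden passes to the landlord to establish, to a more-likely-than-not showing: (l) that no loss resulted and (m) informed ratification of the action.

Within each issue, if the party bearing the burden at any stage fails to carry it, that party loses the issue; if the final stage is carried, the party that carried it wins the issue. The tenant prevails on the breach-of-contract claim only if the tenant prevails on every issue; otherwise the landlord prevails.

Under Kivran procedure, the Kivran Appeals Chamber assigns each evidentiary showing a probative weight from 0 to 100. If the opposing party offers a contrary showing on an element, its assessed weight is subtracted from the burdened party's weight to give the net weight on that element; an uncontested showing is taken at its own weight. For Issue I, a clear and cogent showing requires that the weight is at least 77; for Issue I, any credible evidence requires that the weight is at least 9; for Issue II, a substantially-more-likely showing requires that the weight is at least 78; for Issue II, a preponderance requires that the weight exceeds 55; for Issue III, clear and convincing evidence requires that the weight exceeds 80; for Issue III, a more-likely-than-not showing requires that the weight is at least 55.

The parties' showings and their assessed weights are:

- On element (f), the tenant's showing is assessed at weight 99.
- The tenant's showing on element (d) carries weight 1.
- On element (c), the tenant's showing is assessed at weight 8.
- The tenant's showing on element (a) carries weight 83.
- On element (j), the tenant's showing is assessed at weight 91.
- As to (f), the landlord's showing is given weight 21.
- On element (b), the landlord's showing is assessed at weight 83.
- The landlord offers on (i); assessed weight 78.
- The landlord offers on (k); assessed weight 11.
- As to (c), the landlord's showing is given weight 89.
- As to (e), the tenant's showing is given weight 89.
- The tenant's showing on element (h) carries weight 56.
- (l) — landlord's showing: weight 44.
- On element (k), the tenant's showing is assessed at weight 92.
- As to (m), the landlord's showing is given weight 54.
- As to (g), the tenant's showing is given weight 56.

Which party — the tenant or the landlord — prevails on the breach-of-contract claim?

— Issue I —
Stage I.1 (tenant, a clear and cogent showing, weight is at least 77): (a) 83 ≥ 77 — meets.
  Stage I.1 is satisfied; the onus moves to the landlord.
Stage I.2 (landlord, a clear and cogent showing, weight is at least 77): (b) 83 ≥ 77 — meets; (c) net 89−8=81 ≥ 77 — meets.
  All elements met. The burden passes to the tenant.
Stage I.3 (tenant, any credible evidence, weight is at least 9): (d) 1 < 9 — fails.
  Stage I.3 not carried; the tenant fails its burden.
So the landlord prevails on this issue.
— Issue II —
Stage II.1 — burden on tenant; standard: a substantially-more-likely showing (weight is at least 78).
    (e): 89 ≥ 78 [met]
    (f): 99 − 21 = 78 ≥ 78 [met]
  Stage II.1 carried; the burden remains with the tenant.
Stage II.2 — burden on tenant; standard: a preponderance (weight exceeds 55).
    (g): 56 > 55 [met]
    (h): 56 > 55 [met]
  Stage II.2 carried; the burden shifts to the landlord.
Stage II.3 — burden on landlord; standard: a substantially-more-likely showing (weight is at least 78).
    (i): 78 ≥ 78 [met]
  Stage II.3 carried; the final stage is satisfied.
With every stage satisfied, the landlord prevails on this issue.
— Issue III —
Stage III.1 (tenant, clear and convincing evidence, weight exceeds 80): (j) 91 > 80 — meets; (k) net 92−11=81 > 80 — meets.
  The tenant carries Stage III.1; the landlord now bears the burden.
Stage III.2 (landlord, a more-likely-than-not showing, weight is at least 55): (l) 44 < 55 — fails; (m) 54 < 55 — fails.
  The landlord does not carry Stage III.2.
So the tenant prevails on this issue.
Per-issue: Issue I → landlord; Issue II → landlord; Issue III → tenant. The tenant must prevail on every issue; overall, the landlord prevails.

landlord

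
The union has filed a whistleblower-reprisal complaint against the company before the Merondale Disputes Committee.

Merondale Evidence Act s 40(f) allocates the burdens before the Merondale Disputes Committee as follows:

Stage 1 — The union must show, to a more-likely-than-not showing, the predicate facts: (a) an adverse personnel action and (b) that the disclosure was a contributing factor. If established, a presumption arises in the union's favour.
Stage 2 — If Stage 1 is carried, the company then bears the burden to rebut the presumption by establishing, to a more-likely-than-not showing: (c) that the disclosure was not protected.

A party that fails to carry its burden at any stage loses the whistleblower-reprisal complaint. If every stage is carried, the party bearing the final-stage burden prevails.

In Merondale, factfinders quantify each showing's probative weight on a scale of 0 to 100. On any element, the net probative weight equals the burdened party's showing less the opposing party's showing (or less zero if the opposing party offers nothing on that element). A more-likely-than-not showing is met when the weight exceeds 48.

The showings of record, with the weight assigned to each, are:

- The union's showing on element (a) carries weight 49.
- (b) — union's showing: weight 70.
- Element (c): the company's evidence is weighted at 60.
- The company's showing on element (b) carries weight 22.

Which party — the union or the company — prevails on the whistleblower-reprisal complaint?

company

Stage 1 — burden on union; standard: a more-likely-than-not showing (weight exceeds 48).
    (a): 49 > 48 [met]
    (b): 70 − 22 = 48 ≤ 48 [not met]
  Stage 1 not carried; the union fails its burden.
The company prevails.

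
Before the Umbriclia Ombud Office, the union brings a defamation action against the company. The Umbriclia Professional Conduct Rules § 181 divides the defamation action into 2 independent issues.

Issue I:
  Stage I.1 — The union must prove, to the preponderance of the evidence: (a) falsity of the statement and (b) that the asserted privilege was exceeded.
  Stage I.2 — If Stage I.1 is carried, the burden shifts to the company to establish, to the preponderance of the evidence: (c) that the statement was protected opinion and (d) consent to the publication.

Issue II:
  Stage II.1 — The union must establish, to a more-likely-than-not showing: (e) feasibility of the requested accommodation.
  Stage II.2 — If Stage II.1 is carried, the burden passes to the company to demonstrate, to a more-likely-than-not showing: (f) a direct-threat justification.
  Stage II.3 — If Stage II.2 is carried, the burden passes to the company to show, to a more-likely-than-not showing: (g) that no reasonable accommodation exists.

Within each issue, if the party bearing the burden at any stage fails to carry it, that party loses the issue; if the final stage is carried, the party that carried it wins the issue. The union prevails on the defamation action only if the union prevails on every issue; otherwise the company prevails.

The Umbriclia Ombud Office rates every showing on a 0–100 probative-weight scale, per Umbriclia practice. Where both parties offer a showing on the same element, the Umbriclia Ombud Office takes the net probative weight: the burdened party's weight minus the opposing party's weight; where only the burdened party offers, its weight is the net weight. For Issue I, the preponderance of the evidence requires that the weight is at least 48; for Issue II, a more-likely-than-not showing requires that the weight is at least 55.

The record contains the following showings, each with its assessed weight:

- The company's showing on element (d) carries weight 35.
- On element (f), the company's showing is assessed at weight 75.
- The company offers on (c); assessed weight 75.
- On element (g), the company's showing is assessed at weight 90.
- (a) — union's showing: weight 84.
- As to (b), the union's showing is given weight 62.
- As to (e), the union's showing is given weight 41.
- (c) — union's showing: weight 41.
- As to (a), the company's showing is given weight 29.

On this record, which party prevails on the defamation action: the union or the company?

company

— Issue I —
Stage I.1 — burden on union; standard: the preponderance of the evidence (weight is at least 48).
    (a): 84 − 29 = 55 ≥ 48 [met]
    (b): 62 ≥ 48 [met]
  The union carries Stage I.1; the company now bears the burden.
Stage I.2 — burden on company; standard: the preponderance of the evidence (weight is at least 48).
    (c): 75 − 41 = 34 < 48 [not met]
    (d): 35 < 48 [not met]
  Not every element is met, so the company fails to carry Stage I.2.
The union prevails on this issue.
— Issue II —
At Stage II.1 the union must meet a more-likely-than-not showing (weight is at least 55): on (e) the weight is 41, which does not reach 55, so (e) does not meet the standard.
  Stage II.1 not carried; the union fails its burden.
The company prevails on this issue.
Per-issue: Issue I → union; Issue II → company. The union must prevail on every issue; overall, the company prevails.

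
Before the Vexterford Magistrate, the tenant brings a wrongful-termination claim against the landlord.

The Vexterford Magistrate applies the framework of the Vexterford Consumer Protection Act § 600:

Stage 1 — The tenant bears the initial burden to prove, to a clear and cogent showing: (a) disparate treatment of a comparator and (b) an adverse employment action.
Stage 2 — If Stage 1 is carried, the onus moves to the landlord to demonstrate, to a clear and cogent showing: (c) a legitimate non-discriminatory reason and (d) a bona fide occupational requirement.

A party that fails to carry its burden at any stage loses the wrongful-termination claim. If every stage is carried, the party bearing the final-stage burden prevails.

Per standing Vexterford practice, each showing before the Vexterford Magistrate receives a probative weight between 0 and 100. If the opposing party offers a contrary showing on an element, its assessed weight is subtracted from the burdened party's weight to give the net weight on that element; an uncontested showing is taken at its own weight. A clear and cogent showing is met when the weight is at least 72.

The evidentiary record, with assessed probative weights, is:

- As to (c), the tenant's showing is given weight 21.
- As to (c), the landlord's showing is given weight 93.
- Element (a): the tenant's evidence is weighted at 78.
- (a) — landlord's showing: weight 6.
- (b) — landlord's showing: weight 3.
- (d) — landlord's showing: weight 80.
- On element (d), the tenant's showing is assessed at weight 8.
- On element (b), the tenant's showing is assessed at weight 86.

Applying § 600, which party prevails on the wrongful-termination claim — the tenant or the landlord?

Stage 1 (tenant, a clear and cogent showing, weight is at least 72): (a) net 78−6=72 ≥ 72 — meets; (b) net 86−3=83 ≥ 72 — meets.
  The tenant carries Stage 1; the landlord now bears the burden.
Stage 2 (landlord, a clear and cogent showing, weight is at least 72): (c) net 93−21=72 ≥ 72 — meets; (d) net 80−8=72 ≥ 72 — meets.
  Stage 2 carried; the final stage is satisfied.
Every stage carried; the landlord prevails.

landlord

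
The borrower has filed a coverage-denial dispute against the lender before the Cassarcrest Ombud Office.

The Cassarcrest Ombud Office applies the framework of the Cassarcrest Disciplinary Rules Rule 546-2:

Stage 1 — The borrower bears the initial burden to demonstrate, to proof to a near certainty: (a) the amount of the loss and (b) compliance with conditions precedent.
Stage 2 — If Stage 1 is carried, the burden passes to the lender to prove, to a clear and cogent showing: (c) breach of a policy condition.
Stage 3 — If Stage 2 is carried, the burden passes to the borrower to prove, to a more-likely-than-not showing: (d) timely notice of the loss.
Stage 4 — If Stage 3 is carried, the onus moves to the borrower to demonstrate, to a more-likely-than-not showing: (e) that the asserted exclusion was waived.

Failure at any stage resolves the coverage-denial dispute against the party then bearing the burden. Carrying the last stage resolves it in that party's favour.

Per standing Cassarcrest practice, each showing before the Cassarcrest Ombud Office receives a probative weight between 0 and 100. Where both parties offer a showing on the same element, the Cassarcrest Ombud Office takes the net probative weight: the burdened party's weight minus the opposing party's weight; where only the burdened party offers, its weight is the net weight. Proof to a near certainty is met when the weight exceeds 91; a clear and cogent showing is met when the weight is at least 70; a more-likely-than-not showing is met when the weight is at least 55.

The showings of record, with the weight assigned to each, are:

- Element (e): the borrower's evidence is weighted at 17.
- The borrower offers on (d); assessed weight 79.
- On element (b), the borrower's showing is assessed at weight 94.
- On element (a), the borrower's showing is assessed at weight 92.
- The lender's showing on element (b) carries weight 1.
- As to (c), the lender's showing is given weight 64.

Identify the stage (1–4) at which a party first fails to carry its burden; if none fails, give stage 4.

Stage 1 (borrower, proof to a near certainty, weight exceeds 91): (a) 92 > 91 — meets; (b) net 94−1=93 > 91 — meets.
  Stage 1 carried; the burden shifts to the lender.
Stage 2 (lender, a clear and cogent showing, weight is at least 70): (c) 64 < 70 — fails.
  Stage 2 not carried; the lender fails its burden.
The analysis ends at Stage 2; the borrower prevails.

stage 2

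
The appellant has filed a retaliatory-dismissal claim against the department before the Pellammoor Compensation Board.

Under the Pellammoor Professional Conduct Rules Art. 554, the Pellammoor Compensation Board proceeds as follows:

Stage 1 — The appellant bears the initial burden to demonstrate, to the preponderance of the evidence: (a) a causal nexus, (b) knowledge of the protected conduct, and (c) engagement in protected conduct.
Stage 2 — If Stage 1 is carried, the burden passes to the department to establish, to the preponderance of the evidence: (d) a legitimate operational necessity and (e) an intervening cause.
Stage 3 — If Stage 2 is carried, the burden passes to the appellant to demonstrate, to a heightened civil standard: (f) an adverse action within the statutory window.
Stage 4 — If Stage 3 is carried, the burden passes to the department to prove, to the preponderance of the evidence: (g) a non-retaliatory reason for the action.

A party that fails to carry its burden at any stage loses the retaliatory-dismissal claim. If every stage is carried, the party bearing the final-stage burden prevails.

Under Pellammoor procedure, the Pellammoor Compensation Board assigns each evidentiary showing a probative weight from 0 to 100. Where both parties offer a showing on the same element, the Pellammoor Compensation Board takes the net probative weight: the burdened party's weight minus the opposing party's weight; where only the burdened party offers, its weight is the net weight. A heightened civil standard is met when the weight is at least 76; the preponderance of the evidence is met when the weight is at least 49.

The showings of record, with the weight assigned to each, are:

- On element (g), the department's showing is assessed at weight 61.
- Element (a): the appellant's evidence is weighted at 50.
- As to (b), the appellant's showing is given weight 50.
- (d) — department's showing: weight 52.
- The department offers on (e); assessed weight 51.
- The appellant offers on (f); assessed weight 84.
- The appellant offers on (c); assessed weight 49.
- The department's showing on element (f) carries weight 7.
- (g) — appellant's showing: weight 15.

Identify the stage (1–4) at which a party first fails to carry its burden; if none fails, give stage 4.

Stage 1 — burden on appellant; standard: the preponderance of the evidence (weight is at least 49).
    (a): 50 ≥ 49 [met]
    (b): 50 ≥ 49 [met]
    (c): 49 ≥ 49 [met]
  All elements met. The burden passes to the department.
Stage 2 — burden on department; standard: the preponderance of the evidence (weight is at least 49).
    (d): 52 ≥ 49 [met]
    (e): 51 ≥ 49 [met]
  Stage 2 carried; the burden shifts to the appellant.
Stage 3 — burden on appellant; standard: a heightened civil standard (weight is at least 76).
    (f): 84 − 7 = 77 ≥ 76 [met]
  Stage 3 is satisfied; the onus moves to the department.
Stage 4 — burden on department; standard: the preponderance of the evidence (weight is at least 49).
    (g): 61 − 15 = 46 < 49 [not met]
  Not every element is met, so the department fails to carry Stage 4.
The analysis ends at Stage 4; the appellant prevails.

stage 4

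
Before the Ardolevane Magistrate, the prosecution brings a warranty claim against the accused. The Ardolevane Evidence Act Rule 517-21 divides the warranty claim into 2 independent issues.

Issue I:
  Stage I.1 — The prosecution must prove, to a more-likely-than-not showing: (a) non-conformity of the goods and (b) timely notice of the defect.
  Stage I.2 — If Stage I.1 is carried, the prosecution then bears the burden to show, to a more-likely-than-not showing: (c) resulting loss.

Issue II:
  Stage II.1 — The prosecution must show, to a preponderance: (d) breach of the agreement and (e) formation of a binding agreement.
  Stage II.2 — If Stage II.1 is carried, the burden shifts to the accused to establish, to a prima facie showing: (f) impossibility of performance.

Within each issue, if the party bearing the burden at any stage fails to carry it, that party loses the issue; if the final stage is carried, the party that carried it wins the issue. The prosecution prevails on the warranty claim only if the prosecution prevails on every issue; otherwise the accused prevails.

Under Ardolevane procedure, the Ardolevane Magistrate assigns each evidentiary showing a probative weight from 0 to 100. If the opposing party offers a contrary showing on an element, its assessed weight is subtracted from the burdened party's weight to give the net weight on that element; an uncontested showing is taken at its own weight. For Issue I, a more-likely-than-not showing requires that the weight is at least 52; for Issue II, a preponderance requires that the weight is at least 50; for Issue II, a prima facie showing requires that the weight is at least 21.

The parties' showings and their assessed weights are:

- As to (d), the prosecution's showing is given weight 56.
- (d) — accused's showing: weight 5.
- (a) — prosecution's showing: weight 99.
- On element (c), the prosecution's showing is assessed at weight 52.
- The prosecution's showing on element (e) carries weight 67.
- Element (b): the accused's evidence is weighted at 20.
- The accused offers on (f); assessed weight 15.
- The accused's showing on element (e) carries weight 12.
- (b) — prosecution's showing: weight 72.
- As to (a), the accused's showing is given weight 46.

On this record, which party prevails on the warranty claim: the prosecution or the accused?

— Issue I —
Stage I.1 (prosecution, a more-likely-than-not showing, weight is at least 52): (a) net 99−46=53 ≥ 52 — meets; (b) net 72−20=52 ≥ 52 — meets.
  All elements met. The prosecution retains the burden for Stage I.2.
Stage I.2 (prosecution, a more-likely-than-not showing, weight is at least 52): (c) 52 ≥ 52 — meets.
  Stage I.2 carried; the final stage is satisfied.
With every stage satisfied, the prosecution prevails on this issue.
— Issue II —
Stage II.1 — burden on prosecution; standard: a preponderance (weight is at least 50).
    (d): 56 − 5 = 51 ≥ 50 [met]
    (e): 67 − 12 = 55 ≥ 50 [met]
  All elements met. The burden passes to the accused.
Stage II.2 — burden on accused; standard: a prima facie showing (weight is at least 21).
    (f): 15 < 21 [not met]
  Not every element is met, so the accused fails to carry Stage II.2.
So the prosecution prevails on this issue.
Per-issue: Issue I → prosecution; Issue II → prosecution. The prosecution must prevail on every issue; overall, the prosecution prevails.

prosecution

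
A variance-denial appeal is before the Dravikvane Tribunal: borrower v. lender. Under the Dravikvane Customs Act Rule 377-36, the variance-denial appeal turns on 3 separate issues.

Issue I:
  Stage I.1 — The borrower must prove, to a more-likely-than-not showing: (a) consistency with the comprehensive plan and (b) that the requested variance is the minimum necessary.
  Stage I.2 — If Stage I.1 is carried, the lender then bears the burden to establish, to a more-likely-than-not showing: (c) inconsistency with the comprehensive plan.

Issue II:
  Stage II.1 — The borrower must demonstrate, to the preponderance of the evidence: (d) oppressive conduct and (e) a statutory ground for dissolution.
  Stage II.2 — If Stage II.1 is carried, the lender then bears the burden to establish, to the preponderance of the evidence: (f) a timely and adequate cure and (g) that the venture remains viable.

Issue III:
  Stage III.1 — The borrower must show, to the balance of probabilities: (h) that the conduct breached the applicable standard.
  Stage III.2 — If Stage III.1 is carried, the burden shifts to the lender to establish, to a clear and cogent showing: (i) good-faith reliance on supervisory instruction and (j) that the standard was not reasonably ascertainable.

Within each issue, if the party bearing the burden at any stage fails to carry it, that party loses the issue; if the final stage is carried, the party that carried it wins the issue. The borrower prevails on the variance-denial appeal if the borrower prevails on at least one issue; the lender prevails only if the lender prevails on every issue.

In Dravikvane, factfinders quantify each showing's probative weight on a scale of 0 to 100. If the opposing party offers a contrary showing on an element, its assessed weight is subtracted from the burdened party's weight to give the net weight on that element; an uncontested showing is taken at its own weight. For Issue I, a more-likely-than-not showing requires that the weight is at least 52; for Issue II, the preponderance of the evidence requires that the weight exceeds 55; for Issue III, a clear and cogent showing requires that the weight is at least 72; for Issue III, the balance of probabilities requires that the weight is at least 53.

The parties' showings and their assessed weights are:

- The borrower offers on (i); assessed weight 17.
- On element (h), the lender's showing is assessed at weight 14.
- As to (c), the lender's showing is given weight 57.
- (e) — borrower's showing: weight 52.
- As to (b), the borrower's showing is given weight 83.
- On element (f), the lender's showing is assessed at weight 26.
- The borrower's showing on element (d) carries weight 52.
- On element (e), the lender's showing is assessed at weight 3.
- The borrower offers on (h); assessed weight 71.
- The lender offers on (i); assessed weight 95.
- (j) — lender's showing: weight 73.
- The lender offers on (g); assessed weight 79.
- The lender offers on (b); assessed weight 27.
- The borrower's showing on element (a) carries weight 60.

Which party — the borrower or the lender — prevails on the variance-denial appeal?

— Issue I —
At Stage I.1 the borrower must meet a more-likely-than-not showing (weight is at least 52): on (a) the weight is 60, which does reach 52, so (a) meets the standard; on (b) the weight is 83 less the opposing 27 gives net 56, which does reach 52, so (b) meets the standard.
  Stage I.1 carried; the burden shifts to the lender.
At Stage I.2 the lender must meet a more-likely-than-not showing (weight is at least 52): on (c) the weight is 57, which does reach 52, so (c) meets the standard.
  The lender carries the last stage.
All stages carried — the lender prevails on this issue.
— Issue II —
At Stage II.1 the borrower must meet the preponderance of the evidence (weight exceeds 55): on (d) the weight is 52, ≤ 55, so (d) does not meet the standard; on (e) the weight is 52 less the opposing 3 gives net 49, which does not exceed 55, so (e) does not meet the standard.
  Stage II.1 not carried; the borrower fails its burden.
The analysis ends at Stage II.1; the lender prevails on this issue.
— Issue III —
Stage III.1 — burden on borrower; standard: the balance of probabilities (weight is at least 53).
    (h): 71 − 14 = 57 ≥ 53 [met]
  All elements met. The burden passes to the lender.
Stage III.2 — burden on lender; standard: a clear and cogent showing (weight is at least 72).
    (i): 95 − 17 = 78 ≥ 72 [met]
    (j): 73 ≥ 72 [met]
  All elements met at the final stage.
Every stage carried; the lender prevails on this issue.
Per-issue: Issue I → lender; Issue II → lender; Issue III → lender. The borrower must prevail on at least one issue; overall, the lender prevails.

lender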